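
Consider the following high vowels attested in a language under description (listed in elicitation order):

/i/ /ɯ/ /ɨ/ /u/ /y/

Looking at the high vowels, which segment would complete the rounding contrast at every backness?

front: unrounded /i/, rounded /y/.
central: unrounded /ɨ/, rounded —.
back: unrounded /ɯ/, rounded /u/.
The central row has no rounded member, so the gap is the central rounded vowel /ʉ/.

/ʉ/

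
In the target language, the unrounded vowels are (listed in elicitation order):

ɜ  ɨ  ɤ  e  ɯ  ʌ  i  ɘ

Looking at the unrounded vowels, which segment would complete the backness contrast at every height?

high: front /i/, central /ɨ/, back /ɯ/.
high-mid: front /e/, central /ɘ/, back /ɤ/.
low-mid: front —, central /ɜ/, back /ʌ/.
The low-mid row has no front member, so the gap is the low-mid front unrounded vowel /ɛ/.

/ɛ/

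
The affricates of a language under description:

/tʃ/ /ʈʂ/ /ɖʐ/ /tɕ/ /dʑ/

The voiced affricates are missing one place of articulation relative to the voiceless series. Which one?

Voiceless: /tʃ/ (postalveolar), /ʈʂ/ (retroflex), /tɕ/ (alveolo-palatal).
Voiced: /ɖʐ/ (retroflex), /dʑ/ (alveolo-palatal).
Every place of articulation has a voiced member except postalveolar, where /dʒ/ would be expected.

postalveolar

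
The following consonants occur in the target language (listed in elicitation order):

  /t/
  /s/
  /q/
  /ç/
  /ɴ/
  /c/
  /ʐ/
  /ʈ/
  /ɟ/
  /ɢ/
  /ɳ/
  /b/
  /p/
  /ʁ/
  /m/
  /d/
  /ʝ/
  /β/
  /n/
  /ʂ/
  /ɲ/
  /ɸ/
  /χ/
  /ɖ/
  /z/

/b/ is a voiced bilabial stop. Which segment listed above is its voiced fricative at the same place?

The voiced fricative at the same place is a voiced bilabial fricative — in this inventory, /β/.

/β/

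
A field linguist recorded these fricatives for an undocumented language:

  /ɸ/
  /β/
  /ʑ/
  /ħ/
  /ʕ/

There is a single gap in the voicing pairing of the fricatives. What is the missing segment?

/ɕ/

bilabial: voiceless /ɸ/, voiced /β/.
alveolo-palatal: voiceless —, voiced /ʑ/.
pharyngeal: voiceless /ħ/, voiced /ʕ/.
The alveolo-palatal row has no voiceless member, so the gap is the voiceless alveolo-palatal fricative /ɕ/.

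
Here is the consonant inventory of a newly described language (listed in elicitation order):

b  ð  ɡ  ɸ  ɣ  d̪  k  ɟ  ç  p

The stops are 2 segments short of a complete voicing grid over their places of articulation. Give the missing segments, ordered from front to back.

place of articulation  voiceless  voiced  
bilabial          p         b       
dental            —         d̪      
palatal           —         ɟ       
velar             k         ɡ       
Gaps, from front to back: dental lacks voiceless (/t̪/); palatal lacks voiceless (/c/).

/t̪/, /c/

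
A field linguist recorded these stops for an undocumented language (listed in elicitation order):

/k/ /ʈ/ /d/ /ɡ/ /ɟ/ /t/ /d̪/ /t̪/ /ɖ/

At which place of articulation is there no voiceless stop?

Voiceless: /t̪/ (dental), /t/ (alveolar), /ʈ/ (retroflex), /k/ (velar).
Voiced: /d̪/ (dental), /d/ (alveolar), /ɖ/ (retroflex), /ɟ/ (palatal), /ɡ/ (velar).
Every place of articulation has a voiceless member except palatal, where /c/ would be expected.

palatal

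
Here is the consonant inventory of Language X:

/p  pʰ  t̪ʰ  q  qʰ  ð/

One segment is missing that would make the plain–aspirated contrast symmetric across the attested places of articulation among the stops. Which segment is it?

Plain: /p/ (bilabial), /q/ (uvular).
Aspirated: /pʰ/ (bilabial), /t̪ʰ/ (dental), /qʰ/ (uvular).
The dental row has no plain member, so the gap is the plain dental stop /t̪/.

/t̪/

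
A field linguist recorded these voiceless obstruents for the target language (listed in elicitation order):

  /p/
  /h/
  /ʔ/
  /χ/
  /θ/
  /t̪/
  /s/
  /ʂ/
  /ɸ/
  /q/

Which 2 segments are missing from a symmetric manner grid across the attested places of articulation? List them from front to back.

Stop: /p/ (bilabial), /t̪/ (dental), /q/ (uvular), /ʔ/ (glottal).
Fricative: /ɸ/ (bilabial), /θ/ (dental), /s/ (alveolar), /ʂ/ (retroflex), /χ/ (uvular), /h/ (glottal).
Gaps, from front to back: alveolar lacks stop (/t/); retroflex lacks stop (/ʈ/).

/t/, /ʈ/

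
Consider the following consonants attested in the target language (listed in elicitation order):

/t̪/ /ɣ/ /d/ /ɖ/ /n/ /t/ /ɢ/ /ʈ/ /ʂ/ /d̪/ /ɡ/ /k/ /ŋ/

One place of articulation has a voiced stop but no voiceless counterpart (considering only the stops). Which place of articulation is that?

place of articulation  voiceless  voiced  
dental            t̪        d̪      
alveolar          t         d       
retroflex         ʈ         ɖ       
velar             k         ɡ       
uvular            —         ɢ       
Every place of articulation has a voiceless member except uvular, where /q/ would be expected.

uvular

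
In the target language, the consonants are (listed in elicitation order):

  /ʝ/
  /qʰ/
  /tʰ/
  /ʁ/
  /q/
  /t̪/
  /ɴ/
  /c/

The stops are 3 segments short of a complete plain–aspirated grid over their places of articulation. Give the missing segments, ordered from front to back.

/t̪ʰ/, /t/, /cʰ/

Plain: /t̪/ (dental), /c/ (palatal), /q/ (uvular).
Aspirated: /tʰ/ (alveolar), /qʰ/ (uvular).
Gaps, from front to back: dental lacks aspirated (/t̪ʰ/); alveolar lacks plain (/t/); palatal lacks aspirated (/cʰ/).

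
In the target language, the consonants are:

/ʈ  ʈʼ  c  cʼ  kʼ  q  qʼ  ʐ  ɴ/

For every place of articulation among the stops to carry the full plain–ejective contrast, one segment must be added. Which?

place of articulation  plain     ejective
retroflex         ʈ         ʈʼ      
palatal           c         cʼ      
velar             —         kʼ      
uvular            q         qʼ      
The velar row has no plain member, so the gap is the plain velar stop /k/.

/k/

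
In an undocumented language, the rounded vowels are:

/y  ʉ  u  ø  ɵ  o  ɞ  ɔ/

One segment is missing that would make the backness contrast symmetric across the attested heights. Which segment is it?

/œ/

high: front /y/, central /ʉ/, back /u/.
high-mid: front /ø/, central /ɵ/, back /o/.
low-mid: front —, central /ɞ/, back /ɔ/.
The low-mid row has no front member, so the gap is the low-mid front rounded vowel /œ/.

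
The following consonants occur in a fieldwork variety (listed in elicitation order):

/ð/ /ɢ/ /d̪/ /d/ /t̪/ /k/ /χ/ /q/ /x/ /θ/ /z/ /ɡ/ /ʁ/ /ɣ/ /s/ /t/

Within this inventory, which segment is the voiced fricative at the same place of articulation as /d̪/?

/ð/

/d̪/ is a voiced dental stop.
The voiced fricative at the same place is a voiced dental fricative — in this inventory, /ð/.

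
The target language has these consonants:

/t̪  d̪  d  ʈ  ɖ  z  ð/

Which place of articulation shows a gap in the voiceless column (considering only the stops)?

alveolar

Voiceless: /t̪/ (dental), /ʈ/ (retroflex).
Voiced: /d̪/ (dental), /d/ (alveolar), /ɖ/ (retroflex).
Every place of articulation has a voiceless member except alveolar, where /t/ would be expected.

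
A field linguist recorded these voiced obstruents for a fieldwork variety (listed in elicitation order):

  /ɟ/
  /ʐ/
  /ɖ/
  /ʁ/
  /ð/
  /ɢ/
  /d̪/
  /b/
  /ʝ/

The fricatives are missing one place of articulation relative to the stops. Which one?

bilabial

bilabial: stop /b/, fricative —.
dental: stop /d̪/, fricative /ð/.
retroflex: stop /ɖ/, fricative /ʐ/.
palatal: stop /ɟ/, fricative /ʝ/.
uvular: stop /ɢ/, fricative /ʁ/.
Every place of articulation has a fricative member except bilabial, where /β/ would be expected.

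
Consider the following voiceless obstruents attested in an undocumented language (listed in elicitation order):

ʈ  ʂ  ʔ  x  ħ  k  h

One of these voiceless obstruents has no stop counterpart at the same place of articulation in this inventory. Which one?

/ħ/

Retroflex: /ʈ/ ~ /ʂ/
Velar: /k/ ~ /x/
Glottal: /ʔ/ ~ /h/
Pharyngeal: only /ħ/ (fricative); no stop partner.
So /ħ/ is the unpaired segment.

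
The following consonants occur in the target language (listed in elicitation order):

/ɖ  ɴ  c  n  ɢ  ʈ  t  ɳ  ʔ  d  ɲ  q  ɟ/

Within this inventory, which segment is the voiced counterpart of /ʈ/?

/ʈ/ is a voiceless retroflex stop.
The voiced counterpart is a voiced retroflex stop — in this inventory, /ɖ/.

/ɖ/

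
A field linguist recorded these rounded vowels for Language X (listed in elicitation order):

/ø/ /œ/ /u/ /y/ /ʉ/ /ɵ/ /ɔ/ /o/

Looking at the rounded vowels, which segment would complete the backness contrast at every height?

/ɞ/

high: front /y/, central /ʉ/, back /u/.
high-mid: front /ø/, central /ɵ/, back /o/.
low-mid: front /œ/, central —, back /ɔ/.
The low-mid row has no central member, so the gap is the low-mid central rounded vowel /ɞ/.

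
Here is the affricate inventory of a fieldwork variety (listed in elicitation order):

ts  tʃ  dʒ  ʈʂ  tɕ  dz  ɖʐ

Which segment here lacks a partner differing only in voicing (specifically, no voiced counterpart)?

/tɕ/

Alveolar: /ts/ ~ /dz/
Postalveolar: /tʃ/ ~ /dʒ/
Retroflex: /ʈʂ/ ~ /ɖʐ/
Alveolo-palatal: only /tɕ/ (voiceless); no voiced partner.
So /tɕ/ is the unpaired segment.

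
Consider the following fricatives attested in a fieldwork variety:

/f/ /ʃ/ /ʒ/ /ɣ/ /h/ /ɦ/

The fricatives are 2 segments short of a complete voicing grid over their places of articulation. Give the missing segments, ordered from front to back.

/v/, /x/

place of articulation  voiceless  voiced  
labiodental       f         —       
postalveolar      ʃ         ʒ       
velar             —         ɣ       
glottal           h         ɦ       
Gaps, from front to back: labiodental lacks voiced (/v/); velar lacks voiceless (/x/).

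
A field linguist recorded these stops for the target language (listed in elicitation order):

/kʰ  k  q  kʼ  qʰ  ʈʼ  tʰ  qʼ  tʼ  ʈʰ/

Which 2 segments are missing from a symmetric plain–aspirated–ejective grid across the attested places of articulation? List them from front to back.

alveolar: plain —, aspirated /tʰ/, ejective /tʼ/.
retroflex: plain —, aspirated /ʈʰ/, ejective /ʈʼ/.
velar: plain /k/, aspirated /kʰ/, ejective /kʼ/.
uvular: plain /q/, aspirated /qʰ/, ejective /qʼ/.
Gaps, from front to back: alveolar lacks plain (/t/); retroflex lacks plain (/ʈ/).

/t/, /ʈ/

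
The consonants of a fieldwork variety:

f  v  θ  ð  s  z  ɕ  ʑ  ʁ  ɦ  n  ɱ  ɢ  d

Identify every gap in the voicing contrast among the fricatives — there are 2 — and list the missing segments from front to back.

place of articulation  voiceless  voiced  
labiodental       f         v       
dental            θ         ð       
alveolar          s         z       
alveolo-palatal   ɕ         ʑ       
uvular            —         ʁ       
glottal           —         ɦ       
Gaps, from front to back: uvular lacks voiceless (/χ/); glottal lacks voiceless (/h/).

/χ/, /h/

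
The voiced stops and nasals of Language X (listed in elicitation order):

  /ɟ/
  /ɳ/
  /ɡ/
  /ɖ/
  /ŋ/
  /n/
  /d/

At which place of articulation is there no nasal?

place of articulation  oral stop  nasal   
alveolar          d         n       
retroflex         ɖ         ɳ       
palatal           ɟ         —       
velar             ɡ         ŋ       
Every place of articulation has a nasal member except palatal, where /ɲ/ would be expected.

palatal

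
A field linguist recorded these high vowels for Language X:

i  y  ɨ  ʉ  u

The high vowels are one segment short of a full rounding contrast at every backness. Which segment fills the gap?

/ɯ/

front: unrounded /i/, rounded /y/.
central: unrounded /ɨ/, rounded /ʉ/.
back: unrounded —, rounded /u/.
The back row has no unrounded member, so the gap is the back unrounded vowel /ɯ/.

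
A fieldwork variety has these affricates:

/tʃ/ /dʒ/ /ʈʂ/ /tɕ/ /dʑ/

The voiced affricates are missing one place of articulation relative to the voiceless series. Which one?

Voiceless: /tʃ/ (postalveolar), /ʈʂ/ (retroflex), /tɕ/ (alveolo-palatal).
Voiced: /dʒ/ (postalveolar), /dʑ/ (alveolo-palatal).
Every place of articulation has a voiced member except retroflex, where /ɖʐ/ would be expected.

retroflex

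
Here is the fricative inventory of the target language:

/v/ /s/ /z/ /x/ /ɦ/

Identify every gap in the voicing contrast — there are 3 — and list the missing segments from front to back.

/f/, /ɣ/, /h/

place of articulation  voiceless  voiced  
labiodental       —         v       
alveolar          s         z       
velar             x         —       
glottal           —         ɦ       
Gaps, from front to back: labiodental lacks voiceless (/f/); velar lacks voiced (/ɣ/); glottal lacks voiceless (/h/).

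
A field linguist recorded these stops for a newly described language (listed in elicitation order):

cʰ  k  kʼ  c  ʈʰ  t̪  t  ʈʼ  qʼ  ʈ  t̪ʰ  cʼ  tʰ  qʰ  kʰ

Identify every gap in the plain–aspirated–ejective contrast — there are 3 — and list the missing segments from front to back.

dental: plain /t̪/, aspirated /t̪ʰ/, ejective —.
alveolar: plain /t/, aspirated /tʰ/, ejective —.
retroflex: plain /ʈ/, aspirated /ʈʰ/, ejective /ʈʼ/.
palatal: plain /c/, aspirated /cʰ/, ejective /cʼ/.
velar: plain /k/, aspirated /kʰ/, ejective /kʼ/.
uvular: plain —, aspirated /qʰ/, ejective /qʼ/.
Gaps, from front to back: dental lacks ejective (/t̪ʼ/); alveolar lacks ejective (/tʼ/); uvular lacks plain (/q/).

/t̪ʼ/, /tʼ/, /q/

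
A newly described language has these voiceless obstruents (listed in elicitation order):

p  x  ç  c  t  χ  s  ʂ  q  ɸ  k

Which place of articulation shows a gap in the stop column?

retroflex

bilabial: stop /p/, fricative /ɸ/.
alveolar: stop /t/, fricative /s/.
retroflex: stop —, fricative /ʂ/.
palatal: stop /c/, fricative /ç/.
velar: stop /k/, fricative /x/.
uvular: stop /q/, fricative /χ/.
Every place of articulation has a stop member except retroflex, where /ʈ/ would be expected.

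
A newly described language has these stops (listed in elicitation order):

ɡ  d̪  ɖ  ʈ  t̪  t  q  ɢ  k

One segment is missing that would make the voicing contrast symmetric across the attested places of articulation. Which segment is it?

/d/

dental: voiceless /t̪/, voiced /d̪/.
alveolar: voiceless /t/, voiced —.
retroflex: voiceless /ʈ/, voiced /ɖ/.
velar: voiceless /k/, voiced /ɡ/.
uvular: voiceless /q/, voiced /ɢ/.
The alveolar row has no voiced member, so the gap is the voiced alveolar stop /d/.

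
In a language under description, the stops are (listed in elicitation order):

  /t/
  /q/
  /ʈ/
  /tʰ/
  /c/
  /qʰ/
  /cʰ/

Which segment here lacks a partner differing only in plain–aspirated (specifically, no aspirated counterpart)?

Alveolar: /t/ ~ /tʰ/
Palatal: /c/ ~ /cʰ/
Uvular: /q/ ~ /qʰ/
Retroflex: only /ʈ/ (plain); no aspirated partner.
So /ʈ/ is the unpaired segment.

/ʈ/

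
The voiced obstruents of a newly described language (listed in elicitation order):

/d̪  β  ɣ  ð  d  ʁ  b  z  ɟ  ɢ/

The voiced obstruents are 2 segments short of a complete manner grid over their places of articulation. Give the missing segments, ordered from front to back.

Stop: /b/ (bilabial), /d̪/ (dental), /d/ (alveolar), /ɟ/ (palatal), /ɢ/ (uvular).
Fricative: /β/ (bilabial), /ð/ (dental), /z/ (alveolar), /ɣ/ (velar), /ʁ/ (uvular).
Gaps, from front to back: palatal lacks fricative (/ʝ/); velar lacks stop (/ɡ/).

/ʝ/, /ɡ/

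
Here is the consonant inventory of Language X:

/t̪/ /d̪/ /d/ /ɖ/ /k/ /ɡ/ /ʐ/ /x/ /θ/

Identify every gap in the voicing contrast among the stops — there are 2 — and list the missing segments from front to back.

/t/, /ʈ/

place of articulation  voiceless  voiced  
dental            t̪        d̪      
alveolar          —         d       
retroflex         —         ɖ       
velar             k         ɡ       
Gaps, from front to back: alveolar lacks voiceless (/t/); retroflex lacks voiceless (/ʈ/).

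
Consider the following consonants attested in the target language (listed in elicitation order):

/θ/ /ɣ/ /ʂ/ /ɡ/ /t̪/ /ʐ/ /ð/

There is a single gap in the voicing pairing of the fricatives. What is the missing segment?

place of articulation  voiceless  voiced  
dental            θ         ð       
retroflex         ʂ         ʐ       
velar             —         ɣ       
The velar row has no voiceless member, so the gap is the voiceless velar fricative /x/.

/x/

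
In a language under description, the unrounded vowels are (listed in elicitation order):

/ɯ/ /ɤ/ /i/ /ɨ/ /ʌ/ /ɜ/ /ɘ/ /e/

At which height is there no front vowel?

low-mid

height            front     central   back    
high              i         ɨ         ɯ       
high-mid          e         ɘ         ɤ       
low-mid           —         ɜ         ʌ       
Every height has a front member except low-mid, where /ɛ/ would be expected.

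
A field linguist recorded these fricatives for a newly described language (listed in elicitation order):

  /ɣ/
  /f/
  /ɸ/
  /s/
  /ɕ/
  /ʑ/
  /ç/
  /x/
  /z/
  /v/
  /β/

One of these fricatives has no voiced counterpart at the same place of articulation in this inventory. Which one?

/ç/

Bilabial: /ɸ/ ~ /β/
Labiodental: /f/ ~ /v/
Alveolar: /s/ ~ /z/
Alveolo-palatal: /ɕ/ ~ /ʑ/
Velar: /x/ ~ /ɣ/
Palatal: only /ç/ (voiceless); no voiced partner.
So /ç/ is the unpaired segment.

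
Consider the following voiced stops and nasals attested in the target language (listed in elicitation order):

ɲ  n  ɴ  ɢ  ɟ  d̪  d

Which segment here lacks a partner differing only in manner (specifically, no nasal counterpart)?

Alveolar: /d/ ~ /n/
Palatal: /ɟ/ ~ /ɲ/
Uvular: /ɢ/ ~ /ɴ/
Dental: only /d̪/ (oral stop); no nasal partner.
So /d̪/ is the unpaired segment.

/d̪/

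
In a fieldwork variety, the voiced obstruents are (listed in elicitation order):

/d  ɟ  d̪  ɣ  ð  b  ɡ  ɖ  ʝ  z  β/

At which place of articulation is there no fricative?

place of articulation  stop      fricative
bilabial          b         β       
dental            d̪        ð       
alveolar          d         z       
retroflex         ɖ         —       
palatal           ɟ         ʝ       
velar             ɡ         ɣ       
Every place of articulation has a fricative member except retroflex, where /ʐ/ would be expected.

retroflex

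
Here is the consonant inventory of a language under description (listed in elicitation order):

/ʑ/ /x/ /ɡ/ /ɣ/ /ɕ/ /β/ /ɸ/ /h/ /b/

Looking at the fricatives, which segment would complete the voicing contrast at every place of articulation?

Voiceless: /ɸ/ (bilabial), /ɕ/ (alveolo-palatal), /x/ (velar), /h/ (glottal).
Voiced: /β/ (bilabial), /ʑ/ (alveolo-palatal), /ɣ/ (velar).
The glottal row has no voiced member, so the gap is the voiced glottal fricative /ɦ/.

/ɦ/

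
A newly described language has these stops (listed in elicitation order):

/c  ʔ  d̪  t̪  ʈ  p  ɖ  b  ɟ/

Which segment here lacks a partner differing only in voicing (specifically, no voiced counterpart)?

/ʔ/

Bilabial: /p/ ~ /b/
Dental: /t̪/ ~ /d̪/
Retroflex: /ʈ/ ~ /ɖ/
Palatal: /c/ ~ /ɟ/
Glottal: only /ʔ/ (voiceless); no voiced partner.
So /ʔ/ is the unpaired segment.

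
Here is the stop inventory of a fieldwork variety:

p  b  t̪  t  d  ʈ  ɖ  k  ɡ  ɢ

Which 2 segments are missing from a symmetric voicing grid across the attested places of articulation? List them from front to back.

/d̪/, /q/

bilabial: voiceless /p/, voiced /b/.
dental: voiceless /t̪/, voiced —.
alveolar: voiceless /t/, voiced /d/.
retroflex: voiceless /ʈ/, voiced /ɖ/.
velar: voiceless /k/, voiced /ɡ/.
uvular: voiceless —, voiced /ɢ/.
Gaps, from front to back: dental lacks voiced (/d̪/); uvular lacks voiceless (/q/).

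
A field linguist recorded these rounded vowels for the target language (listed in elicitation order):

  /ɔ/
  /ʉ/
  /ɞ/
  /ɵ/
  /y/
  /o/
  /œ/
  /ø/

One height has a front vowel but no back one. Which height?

high

high: front /y/, central /ʉ/, back —.
high-mid: front /ø/, central /ɵ/, back /o/.
low-mid: front /œ/, central /ɞ/, back /ɔ/.
Every height has a back member except high, where /u/ would be expected.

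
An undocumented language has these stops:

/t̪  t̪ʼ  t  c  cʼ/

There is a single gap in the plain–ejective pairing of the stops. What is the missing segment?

dental: plain /t̪/, ejective /t̪ʼ/.
alveolar: plain /t/, ejective —.
palatal: plain /c/, ejective /cʼ/.
The alveolar row has no ejective member, so the gap is the ejective alveolar stop /tʼ/.

/tʼ/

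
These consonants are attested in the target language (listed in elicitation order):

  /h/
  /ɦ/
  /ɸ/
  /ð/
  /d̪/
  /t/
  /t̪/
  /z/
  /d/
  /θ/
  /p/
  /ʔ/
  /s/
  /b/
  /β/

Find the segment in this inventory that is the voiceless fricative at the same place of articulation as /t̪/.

/θ/

/t̪/ is a voiceless dental stop.
The voiceless fricative at the same place is a voiceless dental fricative — in this inventory, /θ/.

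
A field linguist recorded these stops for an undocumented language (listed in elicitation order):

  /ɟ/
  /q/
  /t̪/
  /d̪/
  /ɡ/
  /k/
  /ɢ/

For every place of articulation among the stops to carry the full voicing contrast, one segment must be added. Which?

/c/

dental: voiceless /t̪/, voiced /d̪/.
palatal: voiceless —, voiced /ɟ/.
velar: voiceless /k/, voiced /ɡ/.
uvular: voiceless /q/, voiced /ɢ/.
The palatal row has no voiceless member, so the gap is the voiceless palatal stop /c/.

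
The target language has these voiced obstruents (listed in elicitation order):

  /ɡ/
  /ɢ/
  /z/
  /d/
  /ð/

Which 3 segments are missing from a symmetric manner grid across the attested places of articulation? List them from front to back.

/d̪/, /ɣ/, /ʁ/

dental: stop —, fricative /ð/.
alveolar: stop /d/, fricative /z/.
velar: stop /ɡ/, fricative —.
uvular: stop /ɢ/, fricative —.
Gaps, from front to back: dental lacks stop (/d̪/); velar lacks fricative (/ɣ/); uvular lacks fricative (/ʁ/).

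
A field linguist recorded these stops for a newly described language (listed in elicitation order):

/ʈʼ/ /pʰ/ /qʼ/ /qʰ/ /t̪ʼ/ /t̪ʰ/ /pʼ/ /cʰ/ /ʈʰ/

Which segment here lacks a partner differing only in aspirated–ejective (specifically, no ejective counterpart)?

/cʰ/

Bilabial: /pʰ/ ~ /pʼ/
Dental: /t̪ʰ/ ~ /t̪ʼ/
Retroflex: /ʈʰ/ ~ /ʈʼ/
Uvular: /qʰ/ ~ /qʼ/
Palatal: only /cʰ/ (aspirated); no ejective partner.
So /cʰ/ is the unpaired segment.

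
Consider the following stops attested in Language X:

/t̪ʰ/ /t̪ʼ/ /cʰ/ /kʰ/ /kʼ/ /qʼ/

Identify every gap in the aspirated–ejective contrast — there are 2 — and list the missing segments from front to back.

dental: aspirated /t̪ʰ/, ejective /t̪ʼ/.
palatal: aspirated /cʰ/, ejective —.
velar: aspirated /kʰ/, ejective /kʼ/.
uvular: aspirated —, ejective /qʼ/.
Gaps, from front to back: palatal lacks ejective (/cʼ/); uvular lacks aspirated (/qʰ/).

/cʼ/, /qʰ/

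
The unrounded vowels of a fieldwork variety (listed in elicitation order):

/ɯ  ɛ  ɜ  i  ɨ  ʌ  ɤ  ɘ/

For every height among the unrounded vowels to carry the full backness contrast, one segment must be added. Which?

/e/

height            front     central   back    
high              i         ɨ         ɯ       
high-mid          —         ɘ         ɤ       
low-mid           ɛ         ɜ         ʌ       
The high-mid row has no front member, so the gap is the high-mid front unrounded vowel /e/.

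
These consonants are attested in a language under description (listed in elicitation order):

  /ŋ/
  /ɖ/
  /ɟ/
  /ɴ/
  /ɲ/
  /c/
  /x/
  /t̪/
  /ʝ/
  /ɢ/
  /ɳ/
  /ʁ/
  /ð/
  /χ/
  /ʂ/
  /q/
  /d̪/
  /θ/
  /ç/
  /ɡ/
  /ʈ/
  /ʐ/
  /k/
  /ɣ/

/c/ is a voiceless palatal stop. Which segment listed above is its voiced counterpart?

/ɟ/

The voiced counterpart is a voiced palatal stop — in this inventory, /ɟ/.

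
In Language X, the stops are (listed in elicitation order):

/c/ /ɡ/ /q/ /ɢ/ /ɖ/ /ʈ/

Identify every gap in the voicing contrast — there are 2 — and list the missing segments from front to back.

Voiceless: /ʈ/ (retroflex), /c/ (palatal), /q/ (uvular).
Voiced: /ɖ/ (retroflex), /ɡ/ (velar), /ɢ/ (uvular).
Gaps, from front to back: palatal lacks voiced (/ɟ/); velar lacks voiceless (/k/).

/ɟ/, /k/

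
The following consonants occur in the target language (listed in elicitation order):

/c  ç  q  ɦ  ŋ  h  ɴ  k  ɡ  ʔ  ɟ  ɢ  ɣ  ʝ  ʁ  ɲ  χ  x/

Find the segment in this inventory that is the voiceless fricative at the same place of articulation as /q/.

/q/ is a voiceless uvular stop.
The voiceless fricative at the same place is a voiceless uvular fricative — in this inventory, /χ/.

/χ/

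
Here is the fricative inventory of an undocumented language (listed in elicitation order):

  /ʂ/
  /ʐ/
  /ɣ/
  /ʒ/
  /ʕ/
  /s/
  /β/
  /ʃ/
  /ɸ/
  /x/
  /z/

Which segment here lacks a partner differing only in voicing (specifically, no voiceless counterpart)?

/ʕ/

Bilabial: /ɸ/ ~ /β/
Alveolar: /s/ ~ /z/
Postalveolar: /ʃ/ ~ /ʒ/
Retroflex: /ʂ/ ~ /ʐ/
Velar: /x/ ~ /ɣ/
Pharyngeal: only /ʕ/ (voiced); no voiceless partner.
So /ʕ/ is the unpaired segment.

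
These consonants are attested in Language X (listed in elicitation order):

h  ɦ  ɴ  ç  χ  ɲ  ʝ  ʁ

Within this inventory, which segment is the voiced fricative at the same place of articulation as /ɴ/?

/ʁ/

/ɴ/ is an uvular nasal.
The voiced fricative at the same place is a voiced uvular fricative — in this inventory, /ʁ/.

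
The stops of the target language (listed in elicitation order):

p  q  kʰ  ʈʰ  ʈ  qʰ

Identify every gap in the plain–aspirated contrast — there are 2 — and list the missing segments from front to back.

/pʰ/, /k/

place of articulation  plain     aspirated
bilabial          p         —       
retroflex         ʈ         ʈʰ      
velar             —         kʰ      
uvular            q         qʰ      
Gaps, from front to back: bilabial lacks aspirated (/pʰ/); velar lacks plain (/k/).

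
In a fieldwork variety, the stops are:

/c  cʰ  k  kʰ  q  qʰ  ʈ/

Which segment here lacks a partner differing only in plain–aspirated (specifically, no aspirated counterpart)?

/ʈ/

Palatal: /c/ ~ /cʰ/
Velar: /k/ ~ /kʰ/
Uvular: /q/ ~ /qʰ/
Retroflex: only /ʈ/ (plain); no aspirated partner.
So /ʈ/ is the unpaired segment.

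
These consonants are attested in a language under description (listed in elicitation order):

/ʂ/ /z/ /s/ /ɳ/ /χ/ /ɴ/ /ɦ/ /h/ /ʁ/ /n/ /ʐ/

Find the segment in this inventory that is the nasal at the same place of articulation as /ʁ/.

/ʁ/ is a voiced uvular fricative.
The nasal at the same place is an uvular nasal — in this inventory, /ɴ/.

/ɴ/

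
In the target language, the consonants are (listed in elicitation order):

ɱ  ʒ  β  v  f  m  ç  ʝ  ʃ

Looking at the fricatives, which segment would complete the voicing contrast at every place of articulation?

/ɸ/

Voiceless: /f/ (labiodental), /ʃ/ (postalveolar), /ç/ (palatal).
Voiced: /β/ (bilabial), /v/ (labiodental), /ʒ/ (postalveolar), /ʝ/ (palatal).
The bilabial row has no voiceless member, so the gap is the voiceless bilabial fricative /ɸ/.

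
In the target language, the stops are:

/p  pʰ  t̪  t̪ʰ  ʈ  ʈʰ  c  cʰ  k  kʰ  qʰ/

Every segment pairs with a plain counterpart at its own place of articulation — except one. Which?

Bilabial: /p/ ~ /pʰ/
Dental: /t̪/ ~ /t̪ʰ/
Retroflex: /ʈ/ ~ /ʈʰ/
Palatal: /c/ ~ /cʰ/
Velar: /k/ ~ /kʰ/
Uvular: only /qʰ/ (aspirated); no plain partner.
So /qʰ/ is the unpaired segment.

/qʰ/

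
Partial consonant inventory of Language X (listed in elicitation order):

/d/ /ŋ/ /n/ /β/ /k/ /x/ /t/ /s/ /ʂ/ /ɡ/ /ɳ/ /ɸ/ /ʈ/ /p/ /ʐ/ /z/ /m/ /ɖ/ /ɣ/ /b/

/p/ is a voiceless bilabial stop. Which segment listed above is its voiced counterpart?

The voiced counterpart is a voiced bilabial stop — in this inventory, /b/.

/b/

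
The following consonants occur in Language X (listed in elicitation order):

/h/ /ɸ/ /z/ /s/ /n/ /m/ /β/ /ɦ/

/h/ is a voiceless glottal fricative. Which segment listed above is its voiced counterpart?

The voiced counterpart is a voiced glottal fricative — in this inventory, /ɦ/.

/ɦ/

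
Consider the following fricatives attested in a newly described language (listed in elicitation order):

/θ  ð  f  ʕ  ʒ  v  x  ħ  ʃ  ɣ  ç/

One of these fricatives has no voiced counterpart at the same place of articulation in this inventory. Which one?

/ç/

Labiodental: /f/ ~ /v/
Dental: /θ/ ~ /ð/
Postalveolar: /ʃ/ ~ /ʒ/
Velar: /x/ ~ /ɣ/
Pharyngeal: /ħ/ ~ /ʕ/
Palatal: only /ç/ (voiceless); no voiced partner.
So /ç/ is the unpaired segment.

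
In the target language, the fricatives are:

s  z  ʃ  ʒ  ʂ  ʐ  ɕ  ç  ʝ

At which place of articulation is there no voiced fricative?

alveolo-palatal

place of articulation  voiceless  voiced  
alveolar          s         z       
postalveolar      ʃ         ʒ       
retroflex         ʂ         ʐ       
alveolo-palatal   ɕ         —       
palatal           ç         ʝ       
Every place of articulation has a voiced member except alveolo-palatal, where /ʑ/ would be expected.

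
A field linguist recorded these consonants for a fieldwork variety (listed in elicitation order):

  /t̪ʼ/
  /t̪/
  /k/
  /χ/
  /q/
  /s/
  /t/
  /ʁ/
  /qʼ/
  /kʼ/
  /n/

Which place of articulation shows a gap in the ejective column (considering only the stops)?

place of articulation  plain     ejective
dental            t̪        t̪ʼ     
alveolar          t         —       
velar             k         kʼ      
uvular            q         qʼ      
Every place of articulation has an ejective member except alveolar, where /tʼ/ would be expected.

alveolar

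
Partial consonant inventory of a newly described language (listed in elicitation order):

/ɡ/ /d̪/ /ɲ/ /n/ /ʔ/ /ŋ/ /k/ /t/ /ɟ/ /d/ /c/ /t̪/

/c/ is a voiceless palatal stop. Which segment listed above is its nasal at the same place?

The nasal at the same place is a palatal nasal — in this inventory, /ɲ/.

/ɲ/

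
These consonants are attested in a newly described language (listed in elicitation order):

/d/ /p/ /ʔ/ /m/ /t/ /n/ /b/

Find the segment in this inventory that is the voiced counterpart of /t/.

/d/

/t/ is a voiceless alveolar stop.
The voiced counterpart is a voiced alveolar stop — in this inventory, /d/.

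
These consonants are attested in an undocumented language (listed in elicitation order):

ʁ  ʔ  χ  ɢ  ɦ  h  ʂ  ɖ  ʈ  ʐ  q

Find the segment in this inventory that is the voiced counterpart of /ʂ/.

/ʐ/

/ʂ/ is a voiceless retroflex fricative.
The voiced counterpart is a voiced retroflex fricative — in this inventory, /ʐ/.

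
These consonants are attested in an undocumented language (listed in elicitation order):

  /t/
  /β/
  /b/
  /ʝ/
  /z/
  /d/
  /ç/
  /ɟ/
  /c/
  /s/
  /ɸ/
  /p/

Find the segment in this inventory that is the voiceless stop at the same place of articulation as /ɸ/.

/ɸ/ is a voiceless bilabial fricative.
The voiceless stop at the same place is a voiceless bilabial stop — in this inventory, /p/.

/p/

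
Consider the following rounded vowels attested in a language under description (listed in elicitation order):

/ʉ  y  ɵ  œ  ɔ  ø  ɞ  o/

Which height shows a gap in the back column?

high: front /y/, central /ʉ/, back —.
high-mid: front /ø/, central /ɵ/, back /o/.
low-mid: front /œ/, central /ɞ/, back /ɔ/.
Every height has a back member except high, where /u/ would be expected.

high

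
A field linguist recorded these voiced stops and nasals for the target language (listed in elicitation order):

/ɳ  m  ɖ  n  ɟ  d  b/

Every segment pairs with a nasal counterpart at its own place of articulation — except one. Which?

Bilabial: /b/ ~ /m/
Alveolar: /d/ ~ /n/
Retroflex: /ɖ/ ~ /ɳ/
Palatal: only /ɟ/ (oral stop); no nasal partner.
So /ɟ/ is the unpaired segment.

/ɟ/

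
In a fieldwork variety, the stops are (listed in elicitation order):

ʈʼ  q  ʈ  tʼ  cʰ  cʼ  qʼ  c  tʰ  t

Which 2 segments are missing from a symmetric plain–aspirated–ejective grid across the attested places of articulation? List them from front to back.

place of articulation  plain     aspirated  ejective
alveolar          t         tʰ        tʼ      
retroflex         ʈ         —         ʈʼ      
palatal           c         cʰ        cʼ      
uvular            q         —         qʼ      
Gaps, from front to back: retroflex lacks aspirated (/ʈʰ/); uvular lacks aspirated (/qʰ/).

/ʈʰ/, /qʰ/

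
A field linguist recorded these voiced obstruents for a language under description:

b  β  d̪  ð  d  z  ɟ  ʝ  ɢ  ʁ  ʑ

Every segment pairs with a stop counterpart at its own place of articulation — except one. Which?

Bilabial: /b/ ~ /β/
Dental: /d̪/ ~ /ð/
Alveolar: /d/ ~ /z/
Palatal: /ɟ/ ~ /ʝ/
Uvular: /ɢ/ ~ /ʁ/
Alveolo-palatal: only /ʑ/ (fricative); no stop partner.
So /ʑ/ is the unpaired segment.

/ʑ/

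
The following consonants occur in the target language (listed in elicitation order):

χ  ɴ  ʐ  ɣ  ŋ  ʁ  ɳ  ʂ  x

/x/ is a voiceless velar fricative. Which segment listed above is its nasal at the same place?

/ŋ/

The nasal at the same place is a velar nasal — in this inventory, /ŋ/.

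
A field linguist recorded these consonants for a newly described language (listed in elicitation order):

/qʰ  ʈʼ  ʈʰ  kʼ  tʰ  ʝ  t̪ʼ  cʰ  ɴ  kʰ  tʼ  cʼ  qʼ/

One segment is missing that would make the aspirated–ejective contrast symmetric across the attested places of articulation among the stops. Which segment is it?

Aspirated: /tʰ/ (alveolar), /ʈʰ/ (retroflex), /cʰ/ (palatal), /kʰ/ (velar), /qʰ/ (uvular).
Ejective: /t̪ʼ/ (dental), /tʼ/ (alveolar), /ʈʼ/ (retroflex), /cʼ/ (palatal), /kʼ/ (velar), /qʼ/ (uvular).
The dental row has no aspirated member, so the gap is the aspirated dental stop /t̪ʰ/.

/t̪ʰ/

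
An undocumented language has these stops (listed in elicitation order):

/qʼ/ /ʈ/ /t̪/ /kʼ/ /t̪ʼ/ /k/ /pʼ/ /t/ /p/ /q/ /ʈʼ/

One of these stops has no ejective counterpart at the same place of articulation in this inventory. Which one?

/t/

Bilabial: /p/ ~ /pʼ/
Dental: /t̪/ ~ /t̪ʼ/
Retroflex: /ʈ/ ~ /ʈʼ/
Velar: /k/ ~ /kʼ/
Uvular: /q/ ~ /qʼ/
Alveolar: only /t/ (plain); no ejective partner.
So /t/ is the unpaired segment.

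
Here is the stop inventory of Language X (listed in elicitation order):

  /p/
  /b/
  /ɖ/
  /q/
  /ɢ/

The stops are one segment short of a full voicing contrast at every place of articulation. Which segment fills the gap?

/ʈ/

bilabial: voiceless /p/, voiced /b/.
retroflex: voiceless —, voiced /ɖ/.
uvular: voiceless /q/, voiced /ɢ/.
The retroflex row has no voiceless member, so the gap is the voiceless retroflex stop /ʈ/.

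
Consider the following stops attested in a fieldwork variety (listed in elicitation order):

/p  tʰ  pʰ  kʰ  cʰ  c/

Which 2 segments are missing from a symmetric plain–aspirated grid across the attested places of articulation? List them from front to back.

/t/, /k/

Plain: /p/ (bilabial), /c/ (palatal).
Aspirated: /pʰ/ (bilabial), /tʰ/ (alveolar), /cʰ/ (palatal), /kʰ/ (velar).
Gaps, from front to back: alveolar lacks plain (/t/); velar lacks plain (/k/).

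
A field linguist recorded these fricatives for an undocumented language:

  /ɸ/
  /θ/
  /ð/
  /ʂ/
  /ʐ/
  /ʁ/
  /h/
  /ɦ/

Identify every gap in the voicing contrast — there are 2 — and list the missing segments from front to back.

bilabial: voiceless /ɸ/, voiced —.
dental: voiceless /θ/, voiced /ð/.
retroflex: voiceless /ʂ/, voiced /ʐ/.
uvular: voiceless —, voiced /ʁ/.
glottal: voiceless /h/, voiced /ɦ/.
Gaps, from front to back: bilabial lacks voiced (/β/); uvular lacks voiceless (/χ/).

/β/, /χ/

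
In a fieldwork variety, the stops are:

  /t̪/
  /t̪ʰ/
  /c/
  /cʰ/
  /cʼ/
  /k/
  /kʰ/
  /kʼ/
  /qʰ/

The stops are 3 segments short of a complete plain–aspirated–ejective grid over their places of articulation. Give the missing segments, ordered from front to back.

dental: plain /t̪/, aspirated /t̪ʰ/, ejective —.
palatal: plain /c/, aspirated /cʰ/, ejective /cʼ/.
velar: plain /k/, aspirated /kʰ/, ejective /kʼ/.
uvular: plain —, aspirated /qʰ/, ejective —.
Gaps, from front to back: dental lacks ejective (/t̪ʼ/); uvular lacks plain (/q/); uvular lacks ejective (/qʼ/).

/t̪ʼ/, /q/, /qʼ/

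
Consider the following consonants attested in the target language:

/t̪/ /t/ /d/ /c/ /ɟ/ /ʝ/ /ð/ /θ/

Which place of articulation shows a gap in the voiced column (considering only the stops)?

Voiceless: /t̪/ (dental), /t/ (alveolar), /c/ (palatal).
Voiced: /d/ (alveolar), /ɟ/ (palatal).
Every place of articulation has a voiced member except dental, where /d̪/ would be expected.

dental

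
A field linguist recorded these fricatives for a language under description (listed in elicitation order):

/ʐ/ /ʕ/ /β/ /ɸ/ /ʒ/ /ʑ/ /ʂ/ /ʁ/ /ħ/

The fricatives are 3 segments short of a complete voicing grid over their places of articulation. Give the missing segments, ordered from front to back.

bilabial: voiceless /ɸ/, voiced /β/.
postalveolar: voiceless —, voiced /ʒ/.
retroflex: voiceless /ʂ/, voiced /ʐ/.
alveolo-palatal: voiceless —, voiced /ʑ/.
uvular: voiceless —, voiced /ʁ/.
pharyngeal: voiceless /ħ/, voiced /ʕ/.
Gaps, from front to back: postalveolar lacks voiceless (/ʃ/); alveolo-palatal lacks voiceless (/ɕ/); uvular lacks voiceless (/χ/).

/ʃ/, /ɕ/, /χ/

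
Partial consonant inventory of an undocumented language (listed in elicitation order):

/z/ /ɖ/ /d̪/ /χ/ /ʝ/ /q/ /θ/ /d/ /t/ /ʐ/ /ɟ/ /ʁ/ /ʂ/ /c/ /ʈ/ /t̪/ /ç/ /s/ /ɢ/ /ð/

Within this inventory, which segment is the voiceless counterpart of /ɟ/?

/c/

/ɟ/ is a voiced palatal stop.
The voiceless counterpart is a voiceless palatal stop — in this inventory, /c/.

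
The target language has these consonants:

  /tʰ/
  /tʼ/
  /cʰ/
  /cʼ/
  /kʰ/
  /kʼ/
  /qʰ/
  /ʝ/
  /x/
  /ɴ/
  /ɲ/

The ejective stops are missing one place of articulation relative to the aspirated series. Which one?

place of articulation  aspirated  ejective
alveolar          tʰ        tʼ      
palatal           cʰ        cʼ      
velar             kʰ        kʼ      
uvular            qʰ        —       
Every place of articulation has an ejective member except uvular, where /qʼ/ would be expected.

uvular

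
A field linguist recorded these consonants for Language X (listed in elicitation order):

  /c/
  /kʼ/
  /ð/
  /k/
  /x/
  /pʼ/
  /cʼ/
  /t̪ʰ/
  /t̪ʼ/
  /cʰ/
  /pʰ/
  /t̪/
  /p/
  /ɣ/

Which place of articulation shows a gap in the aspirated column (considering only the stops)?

velar

Plain: /p/ (bilabial), /t̪/ (dental), /c/ (palatal), /k/ (velar).
Aspirated: /pʰ/ (bilabial), /t̪ʰ/ (dental), /cʰ/ (palatal).
Ejective: /pʼ/ (bilabial), /t̪ʼ/ (dental), /cʼ/ (palatal), /kʼ/ (velar).
Every place of articulation has an aspirated member except velar, where /kʰ/ would be expected.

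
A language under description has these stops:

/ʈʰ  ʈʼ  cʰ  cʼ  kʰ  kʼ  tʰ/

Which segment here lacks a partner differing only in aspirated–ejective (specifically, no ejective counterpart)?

Retroflex: /ʈʰ/ ~ /ʈʼ/
Palatal: /cʰ/ ~ /cʼ/
Velar: /kʰ/ ~ /kʼ/
Alveolar: only /tʰ/ (aspirated); no ejective partner.
So /tʰ/ is the unpaired segment.

/tʰ/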